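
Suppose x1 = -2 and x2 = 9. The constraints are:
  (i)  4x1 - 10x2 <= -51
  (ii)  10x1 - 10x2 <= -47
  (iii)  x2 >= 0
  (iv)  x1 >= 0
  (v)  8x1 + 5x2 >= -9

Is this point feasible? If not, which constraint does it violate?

not feasible — violates (iv)

Constraint (iv): x1 = -2, which is not ≥ 0. All other constraints are satisfied.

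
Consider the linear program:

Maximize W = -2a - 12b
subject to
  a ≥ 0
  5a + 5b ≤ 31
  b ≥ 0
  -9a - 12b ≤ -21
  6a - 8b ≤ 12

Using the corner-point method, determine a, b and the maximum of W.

a = 13/6, b = 1/8, maximum W = -35/6

Extreme points and W = -2a - 12b:
  (0, 31/5) → W = -372/5
  (0, 7/4) → W = -21
  (22/5, 9/5) → W = -152/5
  (13/6, 1/8) → W = -35/6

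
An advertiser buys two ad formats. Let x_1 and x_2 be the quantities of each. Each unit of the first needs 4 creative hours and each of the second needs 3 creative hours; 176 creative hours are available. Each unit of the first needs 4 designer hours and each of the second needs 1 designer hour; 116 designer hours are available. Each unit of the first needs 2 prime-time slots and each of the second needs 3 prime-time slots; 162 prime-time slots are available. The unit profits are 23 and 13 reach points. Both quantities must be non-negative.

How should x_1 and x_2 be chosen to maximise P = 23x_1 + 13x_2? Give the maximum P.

The optimum lies where 4x_1 + 3x_2 = 176 and 4x_1 + x_2 = 116.
Solving simultaneously gives x_1 = 43/2, x_2 = 30.

x_1 = 43/2, x_2 = 30, maximum P = 1769/2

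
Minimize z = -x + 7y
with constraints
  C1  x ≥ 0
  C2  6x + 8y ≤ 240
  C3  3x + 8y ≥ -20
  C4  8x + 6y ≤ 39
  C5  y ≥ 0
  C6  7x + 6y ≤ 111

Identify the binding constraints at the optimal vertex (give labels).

C4 and C5

Vertices and z = -x + 7y:
  (0, 13/2) → z = 91/2
  (0, 0) → z = 0
  (39/8, 0) → z = -39/8

The minimum is at (39/8, 0). Substituting into each constraint, equality holds for C4 and C5; the remaining constraints have slack.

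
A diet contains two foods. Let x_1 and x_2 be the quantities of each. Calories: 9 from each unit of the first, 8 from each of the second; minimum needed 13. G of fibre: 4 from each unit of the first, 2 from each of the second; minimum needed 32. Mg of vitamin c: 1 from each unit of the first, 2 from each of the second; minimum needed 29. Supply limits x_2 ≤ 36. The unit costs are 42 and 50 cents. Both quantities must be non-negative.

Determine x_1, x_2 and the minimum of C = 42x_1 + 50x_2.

x_1 = 1, x_2 = 14, minimum C = 742

Feasible corners and C = 42x_1 + 50x_2:
  (0, 16) → C = 800
  (0, 36) → C = 1800
  (29, 0) → C = 1218
  (1, 14) → C = 742
The feasible region is unbounded (it extends along (1, 0)), but C strictly increases along every unbounded feasible direction, so there is no improving ray and the minimum is attained at a vertex.

At the optimal vertex, 4x_1 + 2x_2 = 32 and x_1 + 2x_2 = 29.
Solving simultaneously gives x_1 = 1, x_2 = 14.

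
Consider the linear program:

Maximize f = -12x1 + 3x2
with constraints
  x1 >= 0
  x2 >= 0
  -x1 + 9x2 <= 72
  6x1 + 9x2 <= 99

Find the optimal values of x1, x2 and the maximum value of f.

x1 = 0, x2 = 8, maximum f = 24

Corner points and f = -12x1 + 3x2:
  (0, 0) → f = 0
  (0, 8) → f = 24
  (33/2, 0) → f = -198
  (27/7, 59/7) → f = -21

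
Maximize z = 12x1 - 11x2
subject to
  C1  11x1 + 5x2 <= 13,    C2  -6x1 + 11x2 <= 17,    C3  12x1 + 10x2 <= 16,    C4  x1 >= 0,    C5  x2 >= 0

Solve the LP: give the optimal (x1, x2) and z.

x1 = 13/11, x2 = 0, maximum z = 156/11

At the optimal vertex, 11x1 + 5x2 = 13 and x2 = 0.
Solving simultaneously gives x1 = 13/11, x2 = 0.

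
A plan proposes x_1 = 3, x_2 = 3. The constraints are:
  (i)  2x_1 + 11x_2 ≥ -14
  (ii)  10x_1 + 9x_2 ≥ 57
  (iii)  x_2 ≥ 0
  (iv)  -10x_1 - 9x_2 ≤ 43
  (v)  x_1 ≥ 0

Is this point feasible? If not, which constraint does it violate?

(i): 39 ≥ -14 ✓
(ii): 57 ≥ 57 ✓
(iii): 3 ≥ 0 ✓
(iv): -57 ≤ 43 ✓
(v): 3 ≥ 0 ✓

feasible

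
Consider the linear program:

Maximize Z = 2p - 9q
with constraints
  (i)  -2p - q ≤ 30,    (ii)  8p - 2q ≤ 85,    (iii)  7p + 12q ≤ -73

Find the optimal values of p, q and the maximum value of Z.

The optimum lies where -2p - q = 30 and 8p - 2q = 85.
Solving simultaneously gives p = 25/12, q = -205/6.

p = 25/12, q = -205/6, maximum Z = 935/3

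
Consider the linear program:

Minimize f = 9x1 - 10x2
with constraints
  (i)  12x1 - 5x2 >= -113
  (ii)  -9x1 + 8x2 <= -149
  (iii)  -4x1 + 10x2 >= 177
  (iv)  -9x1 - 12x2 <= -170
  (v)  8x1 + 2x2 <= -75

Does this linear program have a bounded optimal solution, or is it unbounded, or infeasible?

infeasible

The boundaries -9x1 + 8x2 = -149 and -4x1 + 10x2 = 177 meet at (1453/29, 2189/58), but that point violates 8x1 + 2x2 ≤ -75. Every candidate vertex is excluded by some other constraint, so the feasible region is empty.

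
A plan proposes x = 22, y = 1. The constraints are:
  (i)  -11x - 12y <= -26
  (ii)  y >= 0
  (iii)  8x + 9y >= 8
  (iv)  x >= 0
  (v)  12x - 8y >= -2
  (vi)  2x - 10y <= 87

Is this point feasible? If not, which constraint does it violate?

feasible

(i): -254 ≤ -26 ✓
(ii): 1 ≥ 0 ✓
(iii): 185 ≥ 8 ✓
(iv): 22 ≥ 0 ✓
(v): 256 ≥ -2 ✓
(vi): 34 ≤ 87 ✓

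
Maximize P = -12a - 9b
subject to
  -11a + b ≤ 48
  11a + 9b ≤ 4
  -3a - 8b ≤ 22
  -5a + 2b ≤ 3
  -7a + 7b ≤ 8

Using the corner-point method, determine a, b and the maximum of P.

a = -34/23, b = -101/46, maximum P = 75/2

Feasible corners and P = -12a - 9b:
  (230/61, -254/61) → P = -474/61
  (-19/67, 53/67) → P = -249/67
  (-34/23, -101/46) → P = 75/2

The optimum lies where -3a - 8b = 22 and -5a + 2b = 3.
Solving simultaneously gives a = -34/23, b = -101/46.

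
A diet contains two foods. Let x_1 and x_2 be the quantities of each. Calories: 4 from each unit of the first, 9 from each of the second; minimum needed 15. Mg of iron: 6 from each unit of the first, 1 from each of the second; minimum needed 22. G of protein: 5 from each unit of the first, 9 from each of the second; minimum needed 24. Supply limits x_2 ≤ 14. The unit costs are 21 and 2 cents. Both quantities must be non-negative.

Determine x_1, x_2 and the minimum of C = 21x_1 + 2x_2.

x_1 = 4/3, x_2 = 14, minimum C = 56

Corner points and C = 21x_1 + 2x_2:
  (24/5, 0) → C = 504/5
  (174/49, 34/49) → C = 3722/49
  (4/3, 14) → C = 56
The feasible region is unbounded (it extends along (1, 0)), but C strictly increases along every unbounded feasible direction, so there is no improving ray and the minimum is attained at a vertex.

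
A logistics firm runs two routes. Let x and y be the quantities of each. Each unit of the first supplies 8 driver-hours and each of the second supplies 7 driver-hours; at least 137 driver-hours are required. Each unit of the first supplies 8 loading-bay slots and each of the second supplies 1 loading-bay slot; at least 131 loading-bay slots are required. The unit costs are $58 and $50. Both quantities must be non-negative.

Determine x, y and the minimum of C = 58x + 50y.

The feasible region is unbounded (it extends along (0, 1), (1, 0)), but C strictly increases along every unbounded feasible direction, so there is no improving ray and the minimum is attained at a vertex.

At the optimal vertex, 8x + 7y = 137 and 8x + y = 131.
Solving simultaneously gives x = 65/4, y = 1.

x = 65/4, y = 1, minimum C = 1985/2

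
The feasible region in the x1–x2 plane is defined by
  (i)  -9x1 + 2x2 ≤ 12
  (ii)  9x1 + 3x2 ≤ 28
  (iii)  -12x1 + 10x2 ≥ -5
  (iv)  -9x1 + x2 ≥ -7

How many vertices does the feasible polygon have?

4

Of the 6 pairwise boundary intersections, those satisfying every inequality are:
  (4/9, 8)
  (-65/33, -63/22)
  (49/36, 21/4)
  (5/6, 1/2)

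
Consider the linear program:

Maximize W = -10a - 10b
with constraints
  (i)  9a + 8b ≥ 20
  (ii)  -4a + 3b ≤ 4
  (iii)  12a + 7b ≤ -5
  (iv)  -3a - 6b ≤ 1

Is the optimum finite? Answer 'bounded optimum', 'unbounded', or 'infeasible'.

infeasible

The boundaries 9a + 8b = 20 and -4a + 3b = 4 meet at (28/59, 116/59), but that point violates 12a + 7b ≤ -5. Every candidate vertex is excluded by some other constraint, so the feasible region is empty.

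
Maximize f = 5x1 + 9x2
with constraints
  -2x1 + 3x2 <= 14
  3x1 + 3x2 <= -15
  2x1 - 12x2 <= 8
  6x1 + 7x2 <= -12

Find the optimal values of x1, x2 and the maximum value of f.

x1 = -29/5, x2 = 4/5, maximum f = -109/5

Corner points and f = 5x1 + 9x2:
  (-29/5, 4/5) → f = -109/5
  (-32/3, -22/9) → f = -226/3
  (-26/7, -9/7) → f = -211/7

At the optimal vertex, -2x1 + 3x2 = 14 and 3x1 + 3x2 = -15.
Solving simultaneously gives x1 = -29/5, x2 = 4/5.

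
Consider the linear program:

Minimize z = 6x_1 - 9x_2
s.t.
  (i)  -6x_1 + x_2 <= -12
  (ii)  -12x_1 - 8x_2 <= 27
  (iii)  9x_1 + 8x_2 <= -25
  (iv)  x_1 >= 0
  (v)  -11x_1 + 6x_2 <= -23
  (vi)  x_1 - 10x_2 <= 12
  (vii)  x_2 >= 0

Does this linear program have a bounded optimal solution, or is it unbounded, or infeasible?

infeasible

The boundaries -11x_1 + 6x_2 = -23 and x_2 = 0 meet at (23/11, 0), but that point violates 9x_1 + 8x_2 ≤ -25. Every candidate vertex is excluded by some other constraint, so the feasible region is empty.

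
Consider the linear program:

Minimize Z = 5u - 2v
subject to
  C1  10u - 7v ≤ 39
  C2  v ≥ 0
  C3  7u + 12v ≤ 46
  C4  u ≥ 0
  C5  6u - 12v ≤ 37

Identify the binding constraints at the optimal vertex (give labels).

Extreme points and Z = 5u - 2v:
  (39/10, 0) → Z = 39/2
  (790/169, 187/169) → Z = 3576/169
  (0, 0) → Z = 0
  (0, 23/6) → Z = -23/3

The minimum is at (0, 23/6). Substituting into each constraint, equality holds for C3 and C4; the remaining constraints have slack.

C3 and C4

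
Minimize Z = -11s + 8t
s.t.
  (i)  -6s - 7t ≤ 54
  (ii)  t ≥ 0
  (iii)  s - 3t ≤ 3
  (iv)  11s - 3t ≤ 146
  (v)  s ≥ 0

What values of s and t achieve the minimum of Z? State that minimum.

The feasible region is unbounded (it extends along (0, 1), (3, 11)), but Z strictly increases along every unbounded feasible direction, so there is no improving ray and the minimum is attained at a vertex.

s = 143/10, t = 113/30, minimum Z = -763/6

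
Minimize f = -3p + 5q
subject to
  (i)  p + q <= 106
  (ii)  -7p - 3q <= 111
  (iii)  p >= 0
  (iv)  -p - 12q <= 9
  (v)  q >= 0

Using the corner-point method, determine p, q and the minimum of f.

Vertices and f = -3p + 5q:
  (0, 106) → f = 530
  (106, 0) → f = -318
  (0, 0) → f = 0

The optimum lies where p + q = 106 and q = 0.
Solving simultaneously gives p = 106, q = 0.

p = 106, q = 0, minimum f = -318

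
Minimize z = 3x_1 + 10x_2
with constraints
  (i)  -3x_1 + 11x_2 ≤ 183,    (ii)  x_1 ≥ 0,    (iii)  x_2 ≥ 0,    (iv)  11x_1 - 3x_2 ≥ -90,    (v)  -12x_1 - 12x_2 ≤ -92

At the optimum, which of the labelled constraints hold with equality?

Vertices and z = 3x_1 + 10x_2:
  (0, 183/11) → z = 1830/11
  (0, 23/3) → z = 230/3
  (23/3, 0) → z = 23
The feasible region is unbounded (it extends along (11, 3), (1, 0)), but z strictly increases along every unbounded feasible direction, so there is no improving ray and the minimum is attained at a vertex.

The minimum is at (23/3, 0). Substituting into each constraint, equality holds for (iii) and (v); the remaining constraints have slack.

(iii) and (v)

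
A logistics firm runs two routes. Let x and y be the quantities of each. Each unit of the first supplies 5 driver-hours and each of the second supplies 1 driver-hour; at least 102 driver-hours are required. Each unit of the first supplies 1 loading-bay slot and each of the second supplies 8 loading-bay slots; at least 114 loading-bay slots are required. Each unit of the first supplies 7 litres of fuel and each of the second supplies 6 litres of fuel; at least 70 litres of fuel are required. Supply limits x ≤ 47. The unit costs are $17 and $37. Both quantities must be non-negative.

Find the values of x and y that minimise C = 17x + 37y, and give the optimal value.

x = 18, y = 12, minimum C = 750

Extreme points and C = 17x + 37y:
  (0, 102) → C = 3774
  (18, 12) → C = 750
  (47, 67/8) → C = 8871/8
The feasible region is unbounded (it extends along (0, 1)), but C strictly increases along every unbounded feasible direction, so there is no improving ray and the minimum is attained at a vertex.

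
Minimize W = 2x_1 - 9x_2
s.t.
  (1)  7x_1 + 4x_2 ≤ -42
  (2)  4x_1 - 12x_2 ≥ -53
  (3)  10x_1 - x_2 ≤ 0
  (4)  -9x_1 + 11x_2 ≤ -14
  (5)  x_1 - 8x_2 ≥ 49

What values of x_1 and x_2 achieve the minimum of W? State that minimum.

Vertices and W = 2x_1 - 9x_2:
  (-42/47, -420/47) → W = 3696/47
  (-7/3, -77/12) → W = 637/12
  (-7, -7) → W = 49
The feasible region is unbounded (it extends along (-11, -9), (-1, -10)), but W strictly increases along every unbounded feasible direction, so there is no improving ray and the minimum is attained at a vertex.

The optimum lies where -9x_1 + 11x_2 = -14 and x_1 - 8x_2 = 49.
Solving simultaneously gives x_1 = -7, x_2 = -7.

x_1 = -7, x_2 = -7, minimum W = 49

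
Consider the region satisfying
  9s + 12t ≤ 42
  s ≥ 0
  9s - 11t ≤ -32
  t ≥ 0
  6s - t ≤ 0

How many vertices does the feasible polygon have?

The feasible vertices (each the meet of two boundaries and inside every other half-plane) are:
  (0, 7/2)
  (26/69, 74/23)
  (0, 32/11)

3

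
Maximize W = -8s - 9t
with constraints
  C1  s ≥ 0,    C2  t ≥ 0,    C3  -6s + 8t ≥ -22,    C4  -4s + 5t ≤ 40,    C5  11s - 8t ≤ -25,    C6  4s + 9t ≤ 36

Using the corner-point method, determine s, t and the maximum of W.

s = 0, t = 25/8, maximum W = -225/8

Feasible corners and W = -8s - 9t:
  (0, 25/8) → W = -225/8
  (0, 4) → W = -36
  (63/131, 496/131) → W = -4968/131

At the optimal vertex, s = 0 and 11s - 8t = -25.
Solving simultaneously gives s = 0, t = 25/8.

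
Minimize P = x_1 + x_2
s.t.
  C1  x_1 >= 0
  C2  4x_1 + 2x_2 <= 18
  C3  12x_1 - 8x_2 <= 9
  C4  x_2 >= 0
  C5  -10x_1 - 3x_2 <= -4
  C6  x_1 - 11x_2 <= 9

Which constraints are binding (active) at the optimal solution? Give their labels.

C4 and C5

Extreme points and P = x_1 + x_2:
  (0, 9) → P = 9
  (0, 4/3) → P = 4/3
  (81/28, 45/14) → P = 171/28
  (3/4, 0) → P = 3/4
  (2/5, 0) → P = 2/5

The minimum is at (2/5, 0). Substituting into each constraint, equality holds for C4 and C5; the remaining constraints have slack.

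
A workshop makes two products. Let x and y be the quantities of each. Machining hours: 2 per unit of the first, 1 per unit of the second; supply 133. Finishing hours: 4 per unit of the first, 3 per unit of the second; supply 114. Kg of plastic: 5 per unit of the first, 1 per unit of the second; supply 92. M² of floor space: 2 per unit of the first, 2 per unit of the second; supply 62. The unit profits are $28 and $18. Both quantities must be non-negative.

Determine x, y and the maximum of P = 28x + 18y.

x = 61/4, y = 63/4, maximum P = 1421/2

Corner points and P = 28x + 18y:
  (0, 0) → P = 0
  (0, 31) → P = 558
  (92/5, 0) → P = 2576/5
  (61/4, 63/4) → P = 1421/2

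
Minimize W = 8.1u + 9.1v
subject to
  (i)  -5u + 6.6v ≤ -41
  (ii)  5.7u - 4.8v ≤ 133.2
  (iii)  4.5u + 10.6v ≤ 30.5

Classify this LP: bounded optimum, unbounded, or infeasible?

From the feasible point (6359/827, -320/827), moving in the direction (-4.8, -5.7) keeps every constraint satisfied while W decreases without bound.

unbounded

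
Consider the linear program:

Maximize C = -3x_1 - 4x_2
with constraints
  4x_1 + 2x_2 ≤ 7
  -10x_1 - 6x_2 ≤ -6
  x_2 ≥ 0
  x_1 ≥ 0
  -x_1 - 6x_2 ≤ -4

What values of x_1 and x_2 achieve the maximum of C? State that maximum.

x_1 = 2/9, x_2 = 17/27, maximum C = -86/27

Extreme points and C = -3x_1 - 4x_2:
  (0, 7/2) → C = -14
  (17/11, 9/22) → C = -69/11
  (0, 1) → C = -4
  (2/9, 17/27) → C = -86/27

The binding constraints are -10x_1 - 6x_2 = -6 and -x_1 - 6x_2 = -4.
Solving simultaneously gives x_1 = 2/9, x_2 = 17/27.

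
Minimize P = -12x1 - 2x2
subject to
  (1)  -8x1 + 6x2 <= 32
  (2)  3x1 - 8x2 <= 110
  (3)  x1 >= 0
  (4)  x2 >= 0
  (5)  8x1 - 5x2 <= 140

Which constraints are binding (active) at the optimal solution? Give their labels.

Feasible corners and P = -12x1 - 2x2:
  (0, 16/3) → P = -32/3
  (125, 172) → P = -1844
  (0, 0) → P = 0
  (35/2, 0) → P = -210

The minimum is at (125, 172). Substituting into each constraint, equality holds for (1) and (5); the remaining constraints have slack.

(1) and (5)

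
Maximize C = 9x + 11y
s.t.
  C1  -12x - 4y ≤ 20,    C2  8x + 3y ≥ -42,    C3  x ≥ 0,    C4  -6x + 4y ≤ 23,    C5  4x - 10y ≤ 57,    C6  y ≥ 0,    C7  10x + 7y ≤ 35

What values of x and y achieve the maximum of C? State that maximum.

Vertices and C = 9x + 11y:
  (0, 0) → C = 0
  (0, 5) → C = 55
  (7/2, 0) → C = 63/2

The optimum lies where x = 0 and 10x + 7y = 35.
Solving simultaneously gives x = 0, y = 5.

x = 0, y = 5, maximum C = 55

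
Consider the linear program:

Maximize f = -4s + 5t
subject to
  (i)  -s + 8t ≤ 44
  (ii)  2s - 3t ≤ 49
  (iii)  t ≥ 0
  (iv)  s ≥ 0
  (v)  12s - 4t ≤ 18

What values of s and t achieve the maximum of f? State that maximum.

Corner points and f = -4s + 5t:
  (0, 11/2) → f = 55/2
  (80/23, 273/46) → f = 725/46
  (0, 0) → f = 0
  (3/2, 0) → f = -6

s = 0, t = 11/2, maximum f = 55/2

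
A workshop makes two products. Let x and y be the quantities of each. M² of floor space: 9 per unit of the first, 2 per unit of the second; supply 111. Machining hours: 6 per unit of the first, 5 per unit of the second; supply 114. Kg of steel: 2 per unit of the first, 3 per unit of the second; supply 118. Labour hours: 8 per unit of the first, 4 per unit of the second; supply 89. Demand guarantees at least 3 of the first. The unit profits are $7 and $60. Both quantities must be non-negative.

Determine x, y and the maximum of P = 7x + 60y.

Vertices and P = 7x + 60y:
  (89/8, 0) → P = 623/8
  (3, 0) → P = 21
  (3, 65/4) → P = 996

x = 3, y = 65/4, maximum P = 996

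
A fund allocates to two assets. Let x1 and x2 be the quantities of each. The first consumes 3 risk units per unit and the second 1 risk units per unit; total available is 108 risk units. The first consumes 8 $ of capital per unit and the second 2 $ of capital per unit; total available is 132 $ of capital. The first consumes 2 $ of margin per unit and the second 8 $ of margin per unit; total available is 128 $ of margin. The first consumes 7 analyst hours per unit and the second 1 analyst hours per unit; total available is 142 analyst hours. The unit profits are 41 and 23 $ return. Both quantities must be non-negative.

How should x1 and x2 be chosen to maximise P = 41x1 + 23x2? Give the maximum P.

Feasible corners and P = 41x1 + 23x2:
  (0, 0) → P = 0
  (0, 16) → P = 368
  (33/2, 0) → P = 1353/2
  (40/3, 38/3) → P = 838

x1 = 40/3, x2 = 38/3, maximum P = 838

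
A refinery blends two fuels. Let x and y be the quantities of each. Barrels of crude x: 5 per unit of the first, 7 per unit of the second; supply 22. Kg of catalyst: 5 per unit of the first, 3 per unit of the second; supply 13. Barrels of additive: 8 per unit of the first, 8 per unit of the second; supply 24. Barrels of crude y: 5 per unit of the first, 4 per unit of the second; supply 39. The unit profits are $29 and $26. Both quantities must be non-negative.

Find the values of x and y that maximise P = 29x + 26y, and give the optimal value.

x = 2, y = 1, maximum P = 84

Corner points and P = 29x + 26y:
  (0, 0) → P = 0
  (0, 3) → P = 78
  (13/5, 0) → P = 377/5
  (2, 1) → P = 84

The optimum lies where 5x + 3y = 13 and 8x + 8y = 24.
Solving simultaneously gives x = 2, y = 1.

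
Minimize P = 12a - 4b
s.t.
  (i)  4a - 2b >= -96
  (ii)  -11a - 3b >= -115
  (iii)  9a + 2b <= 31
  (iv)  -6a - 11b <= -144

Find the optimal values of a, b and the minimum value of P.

At the optimal vertex, 4a - 2b = -96 and -6a - 11b = -144.
Solving simultaneously gives a = -96/7, b = 144/7.

a = -96/7, b = 144/7, minimum P = -1728/7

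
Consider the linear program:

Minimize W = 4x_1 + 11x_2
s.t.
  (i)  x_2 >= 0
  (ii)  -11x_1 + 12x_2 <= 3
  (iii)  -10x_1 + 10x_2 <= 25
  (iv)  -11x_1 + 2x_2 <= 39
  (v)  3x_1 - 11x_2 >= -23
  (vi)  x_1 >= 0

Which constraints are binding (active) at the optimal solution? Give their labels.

(i) and (vi)

Extreme points and W = 4x_1 + 11x_2:
  (0, 0) → W = 0
  (243/85, 244/85) → W = 3656/85
  (0, 1/4) → W = 11/4
The feasible region is unbounded (it extends along (11, 3), (1, 0)), but W strictly increases along every unbounded feasible direction, so there is no improving ray and the minimum is attained at a vertex.

The minimum is at (0, 0). Substituting into each constraint, equality holds for (i) and (vi); the remaining constraints have slack.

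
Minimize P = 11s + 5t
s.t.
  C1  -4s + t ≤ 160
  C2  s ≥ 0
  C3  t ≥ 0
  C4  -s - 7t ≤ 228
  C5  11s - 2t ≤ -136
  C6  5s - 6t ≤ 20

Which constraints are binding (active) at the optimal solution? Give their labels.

C2 and C5

Vertices and P = 11s + 5t:
  (0, 160) → P = 800
  (184/3, 1216/3) → P = 8104/3
  (0, 68) → P = 340

The minimum is at (0, 68). Substituting into each constraint, equality holds for C2 and C5; the remaining constraints have slack.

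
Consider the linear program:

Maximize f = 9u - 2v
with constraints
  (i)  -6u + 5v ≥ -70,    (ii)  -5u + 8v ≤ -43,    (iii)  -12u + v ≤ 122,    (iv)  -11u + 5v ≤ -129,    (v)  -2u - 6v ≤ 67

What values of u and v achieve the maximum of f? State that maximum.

u = 15, v = 4, maximum f = 127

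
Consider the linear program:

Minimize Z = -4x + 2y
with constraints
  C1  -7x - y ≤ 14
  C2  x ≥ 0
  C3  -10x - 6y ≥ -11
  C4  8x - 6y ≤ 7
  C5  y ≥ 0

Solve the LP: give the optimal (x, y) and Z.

x = 1, y = 1/6, minimum Z = -11/3

Corner points and Z = -4x + 2y:
  (0, 11/6) → Z = 11/3
  (0, 0) → Z = 0
  (1, 1/6) → Z = -11/3
  (7/8, 0) → Z = -7/2

At the optimal vertex, -10x - 6y = -11 and 8x - 6y = 7.
Solving simultaneously gives x = 1, y = 1/6.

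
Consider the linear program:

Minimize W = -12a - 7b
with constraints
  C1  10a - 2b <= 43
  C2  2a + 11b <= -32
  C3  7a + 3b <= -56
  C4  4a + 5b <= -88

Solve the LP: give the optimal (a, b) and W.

Feasible corners and W = -12a - 7b:
  (17/44, -861/44) → W = 5823/44
  (-404/17, 24/17) → W = 4680/17
  (-16/23, -392/23) → W = 2936/23
The feasible region is unbounded (it extends along (-11, 2), (-1, -5)), but W strictly increases along every unbounded feasible direction, so there is no improving ray and the minimum is attained at a vertex.

The optimum lies where 7a + 3b = -56 and 4a + 5b = -88.
Solving simultaneously gives a = -16/23, b = -392/23.

a = -16/23, b = -392/23, minimum W = 2936/23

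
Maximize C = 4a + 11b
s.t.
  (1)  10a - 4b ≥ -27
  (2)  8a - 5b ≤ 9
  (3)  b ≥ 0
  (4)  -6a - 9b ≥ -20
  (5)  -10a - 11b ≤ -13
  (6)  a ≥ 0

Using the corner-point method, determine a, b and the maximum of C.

At the optimal vertex, -6a - 9b = -20 and a = 0.
Solving simultaneously gives a = 0, b = 20/9.

a = 0, b = 20/9, maximum C = 220/9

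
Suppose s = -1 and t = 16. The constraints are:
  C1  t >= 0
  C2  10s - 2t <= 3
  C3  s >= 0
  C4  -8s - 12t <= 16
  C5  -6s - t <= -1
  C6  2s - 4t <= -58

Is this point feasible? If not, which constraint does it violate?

not feasible — violates C3

Constraint C3: s = -1, which is not ≥ 0. All other constraints are satisfied.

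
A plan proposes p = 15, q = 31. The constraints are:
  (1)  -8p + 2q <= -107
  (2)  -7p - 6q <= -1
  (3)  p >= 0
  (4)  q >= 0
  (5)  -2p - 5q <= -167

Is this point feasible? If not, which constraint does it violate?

Constraint (1): -8p + 2q = -58, which is not ≤ -107. All other constraints are satisfied.

not feasible — violates (1)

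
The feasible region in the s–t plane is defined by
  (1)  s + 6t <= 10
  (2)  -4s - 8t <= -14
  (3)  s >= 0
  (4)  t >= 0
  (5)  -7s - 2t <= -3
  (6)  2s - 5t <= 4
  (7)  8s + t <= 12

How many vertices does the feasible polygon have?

3

Intersecting each pair of boundary lines and keeping only the points that satisfy every inequality leaves:
  (1/4, 13/8)
  (62/47, 68/47)
  (41/30, 16/15)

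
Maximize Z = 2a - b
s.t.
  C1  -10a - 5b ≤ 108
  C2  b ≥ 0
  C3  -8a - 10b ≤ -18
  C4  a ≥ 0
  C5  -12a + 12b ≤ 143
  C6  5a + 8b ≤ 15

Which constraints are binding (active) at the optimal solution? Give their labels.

Corner points and Z = 2a - b:
  (9/4, 0) → Z = 9/2
  (3, 0) → Z = 6
  (0, 9/5) → Z = -9/5
  (0, 15/8) → Z = -15/8

The maximum is at (3, 0). Substituting into each constraint, equality holds for C2 and C6; the remaining constraints have slack.

C2 and C6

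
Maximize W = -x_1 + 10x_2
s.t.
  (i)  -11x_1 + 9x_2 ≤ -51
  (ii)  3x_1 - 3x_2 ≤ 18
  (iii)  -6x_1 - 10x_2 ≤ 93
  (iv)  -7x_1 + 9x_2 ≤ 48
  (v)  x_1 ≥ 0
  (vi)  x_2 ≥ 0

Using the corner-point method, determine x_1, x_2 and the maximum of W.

Vertices and W = -x_1 + 10x_2:
  (99/4, 295/12) → W = 2653/12
  (51/11, 0) → W = -51/11
  (51, 45) → W = 399
  (6, 0) → W = -6

x_1 = 51, x_2 = 45, maximum W = 399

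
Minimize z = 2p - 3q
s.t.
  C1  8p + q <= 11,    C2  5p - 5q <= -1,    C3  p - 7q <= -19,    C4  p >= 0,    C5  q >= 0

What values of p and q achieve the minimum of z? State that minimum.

Corner points and z = 2p - 3q:
  (58/57, 163/57) → z = -373/57
  (0, 11) → z = -33
  (0, 19/7) → z = -57/7

The binding constraints are 8p + q = 11 and p = 0.
Solving simultaneously gives p = 0, q = 11.

p = 0, q = 11, minimum z = -33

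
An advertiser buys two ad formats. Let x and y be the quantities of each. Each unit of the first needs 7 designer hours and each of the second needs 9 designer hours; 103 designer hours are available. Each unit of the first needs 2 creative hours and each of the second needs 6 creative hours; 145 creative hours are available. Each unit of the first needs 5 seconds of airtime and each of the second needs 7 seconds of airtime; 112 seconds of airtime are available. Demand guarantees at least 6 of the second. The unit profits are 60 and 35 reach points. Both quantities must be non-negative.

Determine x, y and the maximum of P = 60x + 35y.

x = 7, y = 6, maximum P = 630

Vertices and P = 60x + 35y:
  (0, 103/9) → P = 3605/9
  (0, 6) → P = 210
  (7, 6) → P = 630

The binding constraints are 7x + 9y = 103 and y = 6.
Solving simultaneously gives x = 7, y = 6.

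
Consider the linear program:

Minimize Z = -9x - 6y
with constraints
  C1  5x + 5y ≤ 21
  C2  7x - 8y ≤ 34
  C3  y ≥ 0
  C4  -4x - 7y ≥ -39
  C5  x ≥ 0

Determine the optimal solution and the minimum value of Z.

x = 21/5, y = 0, minimum Z = -189/5

Extreme points and Z = -9x - 6y:
  (21/5, 0) → Z = -189/5
  (0, 21/5) → Z = -126/5
  (0, 0) → Z = 0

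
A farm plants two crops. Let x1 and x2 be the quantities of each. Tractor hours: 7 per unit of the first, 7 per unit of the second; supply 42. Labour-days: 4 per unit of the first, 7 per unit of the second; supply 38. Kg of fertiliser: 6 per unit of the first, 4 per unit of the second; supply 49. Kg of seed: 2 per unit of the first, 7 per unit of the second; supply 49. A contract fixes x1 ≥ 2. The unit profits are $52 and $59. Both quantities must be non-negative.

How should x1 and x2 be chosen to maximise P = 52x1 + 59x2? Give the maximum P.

Extreme points and P = 52x1 + 59x2:
  (6, 0) → P = 312
  (2, 0) → P = 104
  (2, 4) → P = 340

The binding constraints are 7x1 + 7x2 = 42 and x1 = 2.
Solving simultaneously gives x1 = 2, x2 = 4.

x1 = 2, x2 = 4, maximum P = 340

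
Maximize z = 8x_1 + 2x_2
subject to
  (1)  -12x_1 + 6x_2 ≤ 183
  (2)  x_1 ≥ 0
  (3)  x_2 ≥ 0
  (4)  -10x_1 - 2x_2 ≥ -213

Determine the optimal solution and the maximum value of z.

Feasible corners and z = 8x_1 + 2x_2:
  (0, 61/2) → z = 61
  (76/7, 731/14) → z = 1339/7
  (0, 0) → z = 0
  (213/10, 0) → z = 852/5

x_1 = 76/7, x_2 = 731/14, maximum z = 1339/7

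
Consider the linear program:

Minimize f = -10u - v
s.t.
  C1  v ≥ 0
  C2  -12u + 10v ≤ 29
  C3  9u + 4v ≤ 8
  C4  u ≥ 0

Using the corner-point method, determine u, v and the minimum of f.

Feasible corners and f = -10u - v:
  (8/9, 0) → f = -80/9
  (0, 0) → f = 0
  (0, 2) → f = -2

u = 8/9, v = 0, minimum f = -80/9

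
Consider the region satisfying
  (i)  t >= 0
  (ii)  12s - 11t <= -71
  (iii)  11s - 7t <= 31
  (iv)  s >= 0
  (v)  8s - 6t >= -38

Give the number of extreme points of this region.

The feasible vertices (each the meet of two boundaries and inside every other half-plane) are:
  (838/37, 1153/37)
  (1/2, 7)
  (226/5, 333/5)

3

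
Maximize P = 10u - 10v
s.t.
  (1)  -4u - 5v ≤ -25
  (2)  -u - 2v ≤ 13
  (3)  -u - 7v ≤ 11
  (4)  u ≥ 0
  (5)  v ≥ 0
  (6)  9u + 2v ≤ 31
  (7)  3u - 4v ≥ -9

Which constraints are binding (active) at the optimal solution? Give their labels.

(1) and (6)

Extreme points and P = 10u - 10v:
  (105/37, 101/37) → P = 40/37
  (55/31, 111/31) → P = -560/31
  (53/21, 29/7) → P = -340/21

The maximum is at (105/37, 101/37). Substituting into each constraint, equality holds for (1) and (6); the remaining constraints have slack.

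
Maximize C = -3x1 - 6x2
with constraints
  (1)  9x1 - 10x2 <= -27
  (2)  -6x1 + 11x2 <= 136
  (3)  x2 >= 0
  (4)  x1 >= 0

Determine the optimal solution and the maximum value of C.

x1 = 0, x2 = 27/10, maximum C = -81/5

Corner points and C = -3x1 - 6x2:
  (1063/39, 354/13) → C = -3187/13
  (0, 27/10) → C = -81/5
  (0, 136/11) → C = -816/11

The binding constraints are 9x1 - 10x2 = -27 and x1 = 0.
Solving simultaneously gives x1 = 0, x2 = 27/10.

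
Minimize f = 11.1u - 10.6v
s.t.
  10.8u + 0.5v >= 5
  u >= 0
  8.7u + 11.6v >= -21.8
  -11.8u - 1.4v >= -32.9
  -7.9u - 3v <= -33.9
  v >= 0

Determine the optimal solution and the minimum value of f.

u = 0, v = 23.5, minimum f = -249.1

Feasible corners and f = 11.1u - 10.6v:
  (0, 47/2) → f = -2491/10
  (0, 113/10) → f = -5989/50
  (2562/1217, 14011/2434) → f = -458201/12170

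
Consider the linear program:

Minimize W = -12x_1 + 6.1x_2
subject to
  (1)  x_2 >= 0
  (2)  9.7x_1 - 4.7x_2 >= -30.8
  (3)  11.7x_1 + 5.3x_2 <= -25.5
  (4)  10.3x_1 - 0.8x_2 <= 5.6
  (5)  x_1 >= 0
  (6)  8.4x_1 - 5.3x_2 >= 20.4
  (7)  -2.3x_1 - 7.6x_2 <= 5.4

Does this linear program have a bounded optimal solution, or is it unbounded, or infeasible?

The boundaries 8.4x_1 - 5.3x_2 = 20.4 and -2.3x_1 - 7.6x_2 = 5.4 meet at (12642/7603, -9228/7603), but that point violates x_2 ≥ 0. Every candidate vertex is excluded by some other constraint, so the feasible region is empty.

infeasible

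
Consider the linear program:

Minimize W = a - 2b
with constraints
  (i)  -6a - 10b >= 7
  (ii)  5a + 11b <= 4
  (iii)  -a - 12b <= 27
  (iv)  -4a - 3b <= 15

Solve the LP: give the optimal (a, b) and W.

Corner points and W = a - 2b:
  (3, -5/2) → W = 8
  (-129/22, 31/11) → W = -23/2
  (-11/5, -31/15) → W = 29/15

The binding constraints are -6a - 10b = 7 and -4a - 3b = 15.
Solving simultaneously gives a = -129/22, b = 31/11.

a = -129/22, b = 31/11, minimum W = -23/2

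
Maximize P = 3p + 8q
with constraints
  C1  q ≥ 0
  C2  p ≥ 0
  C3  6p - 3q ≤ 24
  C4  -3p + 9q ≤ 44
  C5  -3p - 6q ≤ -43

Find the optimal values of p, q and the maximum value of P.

Corner points and P = 3p + 8q:
  (116/15, 112/15) → P = 1244/15
  (91/15, 62/15) → P = 769/15
  (41/15, 29/5) → P = 273/5

The optimum lies where 6p - 3q = 24 and -3p + 9q = 44.
Solving simultaneously gives p = 116/15, q = 112/15.

p = 116/15, q = 112/15, maximum P = 1244/15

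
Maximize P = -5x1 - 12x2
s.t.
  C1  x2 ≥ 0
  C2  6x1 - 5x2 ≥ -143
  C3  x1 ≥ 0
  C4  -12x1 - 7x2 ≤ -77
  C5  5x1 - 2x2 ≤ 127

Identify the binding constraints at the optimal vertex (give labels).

C1 and C4

Feasible corners and P = -5x1 - 12x2:
  (77/12, 0) → P = -385/12
  (127/5, 0) → P = -127
  (0, 143/5) → P = -1716/5
  (921/13, 1477/13) → P = -22329/13
  (0, 11) → P = -132

The maximum is at (77/12, 0). Substituting into each constraint, equality holds for C1 and C4; the remaining constraints have slack.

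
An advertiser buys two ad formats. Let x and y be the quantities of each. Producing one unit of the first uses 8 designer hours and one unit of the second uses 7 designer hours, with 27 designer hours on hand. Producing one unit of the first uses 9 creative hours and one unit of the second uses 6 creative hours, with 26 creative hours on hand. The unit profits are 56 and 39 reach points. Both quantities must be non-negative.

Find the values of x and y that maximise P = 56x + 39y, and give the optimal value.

x = 4/3, y = 7/3, maximum P = 497/3

Feasible corners and P = 56x + 39y:
  (0, 0) → P = 0
  (0, 27/7) → P = 1053/7
  (26/9, 0) → P = 1456/9
  (4/3, 7/3) → P = 497/3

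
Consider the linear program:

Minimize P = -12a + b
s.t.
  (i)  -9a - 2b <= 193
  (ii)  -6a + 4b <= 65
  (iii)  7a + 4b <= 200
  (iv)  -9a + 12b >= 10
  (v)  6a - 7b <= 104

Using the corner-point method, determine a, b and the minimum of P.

a = 59/3, b = 187/12, minimum P = -2645/12

Extreme points and P = -12a + b:
  (-451/24, -191/16) → P = 3417/16
  (-1168/63, -183/14) → P = 8795/42
  (135/13, 1655/52) → P = -4825/52
  (59/3, 187/12) → P = -2645/12

The optimum lies where 7a + 4b = 200 and -9a + 12b = 10.
Solving simultaneously gives a = 59/3, b = 187/12.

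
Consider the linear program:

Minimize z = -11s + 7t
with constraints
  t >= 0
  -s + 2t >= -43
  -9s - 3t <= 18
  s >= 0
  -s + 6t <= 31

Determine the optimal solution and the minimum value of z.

Extreme points and z = -11s + 7t:
  (43, 0) → z = -473
  (0, 0) → z = 0
  (80, 37/2) → z = -1501/2
  (0, 31/6) → z = 217/6

The binding constraints are -s + 2t = -43 and -s + 6t = 31.
Solving simultaneously gives s = 80, t = 37/2.

s = 80, t = 37/2, minimum z = -1501/2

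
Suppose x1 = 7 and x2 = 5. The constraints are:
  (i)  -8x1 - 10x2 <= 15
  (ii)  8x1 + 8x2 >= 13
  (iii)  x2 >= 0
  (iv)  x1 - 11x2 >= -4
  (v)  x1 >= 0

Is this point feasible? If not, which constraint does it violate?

not feasible — violates (iv)

Constraint (iv): x1 - 11x2 = -48, which is not ≥ -4. All other constraints are satisfied.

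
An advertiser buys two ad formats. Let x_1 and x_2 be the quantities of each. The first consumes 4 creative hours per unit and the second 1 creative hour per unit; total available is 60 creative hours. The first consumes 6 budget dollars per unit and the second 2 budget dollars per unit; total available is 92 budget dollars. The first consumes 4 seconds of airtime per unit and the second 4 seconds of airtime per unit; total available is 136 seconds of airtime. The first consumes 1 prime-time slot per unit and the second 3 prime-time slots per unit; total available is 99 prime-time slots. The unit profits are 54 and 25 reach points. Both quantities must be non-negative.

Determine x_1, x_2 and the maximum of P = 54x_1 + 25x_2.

Feasible corners and P = 54x_1 + 25x_2:
  (0, 0) → P = 0
  (0, 33) → P = 825
  (15, 0) → P = 810
  (14, 4) → P = 856
  (6, 28) → P = 1024
  (3/2, 65/2) → P = 1787/2

x_1 = 6, x_2 = 28, maximum P = 1024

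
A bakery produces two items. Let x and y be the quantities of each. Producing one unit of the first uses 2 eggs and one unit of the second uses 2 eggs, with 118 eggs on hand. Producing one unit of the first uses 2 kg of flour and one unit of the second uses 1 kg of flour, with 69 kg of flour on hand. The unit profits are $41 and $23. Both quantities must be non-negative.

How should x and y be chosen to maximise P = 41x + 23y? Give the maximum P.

Extreme points and P = 41x + 23y:
  (0, 0) → P = 0
  (0, 59) → P = 1357
  (69/2, 0) → P = 2829/2
  (10, 49) → P = 1537

The binding constraints are 2x + 2y = 118 and 2x + y = 69.
Solving simultaneously gives x = 10, y = 49.

x = 10, y = 49, maximum P = 1537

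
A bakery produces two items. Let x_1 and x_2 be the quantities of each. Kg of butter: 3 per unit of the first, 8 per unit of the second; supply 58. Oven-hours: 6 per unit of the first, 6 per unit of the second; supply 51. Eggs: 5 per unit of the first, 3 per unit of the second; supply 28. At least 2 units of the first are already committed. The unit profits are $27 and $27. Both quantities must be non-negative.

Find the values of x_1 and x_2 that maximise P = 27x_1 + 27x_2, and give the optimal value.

x_1 = 2, x_2 = 6, maximum P = 216

Extreme points and P = 27x_1 + 27x_2:
  (28/5, 0) → P = 756/5
  (2, 0) → P = 54
  (2, 6) → P = 216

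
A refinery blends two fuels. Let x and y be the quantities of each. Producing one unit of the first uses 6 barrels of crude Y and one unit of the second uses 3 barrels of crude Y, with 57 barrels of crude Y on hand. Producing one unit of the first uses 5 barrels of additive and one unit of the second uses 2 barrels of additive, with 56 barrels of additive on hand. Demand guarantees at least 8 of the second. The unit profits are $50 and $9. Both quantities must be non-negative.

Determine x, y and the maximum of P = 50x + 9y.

Vertices and P = 50x + 9y:
  (0, 19) → P = 171
  (0, 8) → P = 72
  (11/2, 8) → P = 347

x = 11/2, y = 8, maximum P = 347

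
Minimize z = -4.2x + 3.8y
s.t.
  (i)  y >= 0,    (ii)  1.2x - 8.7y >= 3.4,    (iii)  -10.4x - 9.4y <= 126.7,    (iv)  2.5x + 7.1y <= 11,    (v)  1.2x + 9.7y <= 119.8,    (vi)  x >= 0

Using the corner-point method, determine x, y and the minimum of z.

Extreme points and z = -4.2x + 3.8y:
  (17/6, 0) → z = -119/10
  (22/5, 0) → z = -462/25
  (11984/3027, 470/3027) → z = -242734/15135

x = 4.4, y = 0, minimum z = -18.48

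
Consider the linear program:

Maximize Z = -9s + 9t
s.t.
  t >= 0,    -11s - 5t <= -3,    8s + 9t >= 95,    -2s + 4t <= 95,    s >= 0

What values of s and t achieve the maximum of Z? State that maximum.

s = 0, t = 95/4, maximum Z = 855/4

Corner points and Z = -9s + 9t:
  (95/8, 0) → Z = -855/8
  (0, 95/9) → Z = 95
  (0, 95/4) → Z = 855/4
The feasible region is unbounded (it extends along (2, 1), (1, 0)), but Z strictly decreases along every unbounded feasible direction, so there is no improving ray and the maximum is attained at a vertex.

At the optimal vertex, -2s + 4t = 95 and s = 0.
Solving simultaneously gives s = 0, t = 95/4.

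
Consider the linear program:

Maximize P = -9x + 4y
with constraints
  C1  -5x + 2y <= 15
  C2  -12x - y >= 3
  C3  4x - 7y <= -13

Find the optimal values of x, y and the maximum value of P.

Feasible corners and P = -9x + 4y:
  (-21/29, 165/29) → P = 849/29
  (-79/27, 5/27) → P = 731/27
  (-17/44, 18/11) → P = 441/44

The optimum lies where -5x + 2y = 15 and -12x - y = 3.
Solving simultaneously gives x = -21/29, y = 165/29.

x = -21/29, y = 165/29, maximum P = 849/29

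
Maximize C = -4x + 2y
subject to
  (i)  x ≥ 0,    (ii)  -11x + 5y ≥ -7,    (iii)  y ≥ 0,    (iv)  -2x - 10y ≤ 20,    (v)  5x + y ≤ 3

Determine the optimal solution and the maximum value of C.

Corner points and C = -4x + 2y:
  (0, 0) → C = 0
  (0, 3) → C = 6
  (3/5, 0) → C = -12/5

x = 0, y = 3, maximum C = 6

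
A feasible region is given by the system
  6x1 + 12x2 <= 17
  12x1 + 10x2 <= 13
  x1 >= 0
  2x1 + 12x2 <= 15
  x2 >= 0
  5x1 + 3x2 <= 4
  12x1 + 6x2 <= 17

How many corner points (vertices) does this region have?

Intersecting each pair of boundary lines and keeping only the points that satisfy every inequality leaves:
  (3/62, 77/62)
  (1/14, 17/14)
  (0, 5/4)
  (0, 0)
  (4/5, 0)

5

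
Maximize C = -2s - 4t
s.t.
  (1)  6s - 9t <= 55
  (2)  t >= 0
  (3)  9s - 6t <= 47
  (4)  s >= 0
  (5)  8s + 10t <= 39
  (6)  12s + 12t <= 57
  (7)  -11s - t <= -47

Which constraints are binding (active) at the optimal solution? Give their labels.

(2) and (7)

Feasible corners and C = -2s - 4t:
  (19/4, 0) → C = -19/2
  (47/11, 0) → C = -94/11
  (17/4, 1/2) → C = -21/2
  (431/102, 53/102) → C = -179/17

The maximum is at (47/11, 0). Substituting into each constraint, equality holds for (2) and (7); the remaining constraints have slack.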